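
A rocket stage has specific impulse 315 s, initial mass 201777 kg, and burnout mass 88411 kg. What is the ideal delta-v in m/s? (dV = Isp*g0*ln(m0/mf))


Ve = 315 * 9.81 = 3090.15 m/s
dV = 3090.15 * ln(201777/88411) = 2550 m/s

2550 m/s


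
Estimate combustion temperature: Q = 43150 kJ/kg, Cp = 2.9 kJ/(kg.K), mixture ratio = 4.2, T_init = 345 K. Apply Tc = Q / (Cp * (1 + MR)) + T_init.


Tc = 43150 / (2.9 * (1 + 4.2)) + 345 = 3206 K

3206 K


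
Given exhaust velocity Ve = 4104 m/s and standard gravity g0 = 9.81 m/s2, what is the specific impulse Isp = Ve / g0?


Isp = Ve / g0 = 4104 / 9.81 = 418.3 s

418.3 s


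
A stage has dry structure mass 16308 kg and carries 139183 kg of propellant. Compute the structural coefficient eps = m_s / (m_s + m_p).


eps = 16308 / (16308 + 139183) = 0.1049

0.1049


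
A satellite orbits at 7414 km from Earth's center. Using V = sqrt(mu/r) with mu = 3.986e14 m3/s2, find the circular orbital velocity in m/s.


V = sqrt(3.986e14 / 7414000) = 7332 m/s

7332 m/s


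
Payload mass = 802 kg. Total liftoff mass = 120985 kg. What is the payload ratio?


PR = 802 / 120985 = 0.0066

0.0066


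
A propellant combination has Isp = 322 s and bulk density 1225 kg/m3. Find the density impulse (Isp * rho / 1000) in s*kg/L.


rho*Isp = 322 * 1225 / 1000 = 394 s*kg/L

394 s*kg/L


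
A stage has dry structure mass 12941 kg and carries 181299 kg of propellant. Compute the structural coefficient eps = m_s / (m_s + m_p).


eps = 12941 / (12941 + 181299) = 0.0666

0.0666


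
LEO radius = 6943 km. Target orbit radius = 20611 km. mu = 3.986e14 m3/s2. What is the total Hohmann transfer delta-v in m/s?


V1 = sqrt(mu/r1) = 7576.96 m/s
dV1 = V1*(sqrt(2*r2/(r1+r2)) - 1) = 1690.64 m/s
V2 = sqrt(mu/r2) = 4397.63 m/s
dV2 = V2*(1 - sqrt(2*r1/(r1+r2))) = 1275.76 m/s
Total dV = 2966 m/s

2966 m/s


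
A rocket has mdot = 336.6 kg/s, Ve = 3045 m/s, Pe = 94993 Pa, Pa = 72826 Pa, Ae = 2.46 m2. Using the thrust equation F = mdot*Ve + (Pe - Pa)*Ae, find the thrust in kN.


F = 336.6 * 3045 + (94993 - 72826) * 2.46 = 1.0795e+06 N = 1079.5 kN

1079.5 kN


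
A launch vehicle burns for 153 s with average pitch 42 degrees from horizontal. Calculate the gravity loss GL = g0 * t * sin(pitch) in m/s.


GL = 9.81 * 153 * sin(42 deg) = 1004 m/s

1004 m/s


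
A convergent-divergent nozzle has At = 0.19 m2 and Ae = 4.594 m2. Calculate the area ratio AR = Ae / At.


AR = 4.594 / 0.19 = 24.2

24.2


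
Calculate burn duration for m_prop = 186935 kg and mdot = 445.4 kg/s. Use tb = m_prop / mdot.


tb = 186935 / 445.4 = 419.7 s

419.7 s


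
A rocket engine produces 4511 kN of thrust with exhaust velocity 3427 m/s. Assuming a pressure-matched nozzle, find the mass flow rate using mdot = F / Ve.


mdot = F / Ve = 4511000 / 3427 = 1316.3 kg/s

1316.3 kg/s


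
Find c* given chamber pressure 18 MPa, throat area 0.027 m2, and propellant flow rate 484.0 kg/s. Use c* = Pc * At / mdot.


c* = 18e6 * 0.027 / 484.0 = 1004 m/s

1004 m/s


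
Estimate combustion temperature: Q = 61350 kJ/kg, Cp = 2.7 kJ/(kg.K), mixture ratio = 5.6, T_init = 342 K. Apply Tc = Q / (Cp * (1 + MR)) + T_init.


Tc = 61350 / (2.7 * (1 + 5.6)) + 342 = 3785 K

3785 K


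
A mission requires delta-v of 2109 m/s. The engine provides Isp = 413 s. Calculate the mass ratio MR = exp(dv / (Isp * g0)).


Ve = 413 * 9.81 = 4051.53 m/s
MR = exp(2109 / 4051.53) = 1.683

1.683


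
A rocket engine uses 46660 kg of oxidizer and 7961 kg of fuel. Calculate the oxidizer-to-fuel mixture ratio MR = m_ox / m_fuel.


MR = 46660 / 7961 = 5.86

5.86


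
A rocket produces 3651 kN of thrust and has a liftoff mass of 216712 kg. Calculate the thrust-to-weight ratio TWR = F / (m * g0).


TWR = 3651000 / (216712 * 9.81) = 1.72

1.72


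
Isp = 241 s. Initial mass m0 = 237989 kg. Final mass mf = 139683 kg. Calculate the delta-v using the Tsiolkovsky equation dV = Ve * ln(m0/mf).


Ve = 241 * 9.81 = 2364.21 m/s
dV = 2364.21 * ln(237989/139683) = 1260 m/s

1260 m/s


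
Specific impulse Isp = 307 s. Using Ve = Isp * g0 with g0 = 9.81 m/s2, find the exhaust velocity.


Ve = Isp * g0 = 307 * 9.81 = 3011.7 m/s

3011.7 m/s


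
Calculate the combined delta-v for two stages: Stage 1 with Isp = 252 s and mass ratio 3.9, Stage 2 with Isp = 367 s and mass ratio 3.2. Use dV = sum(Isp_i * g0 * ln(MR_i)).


dV1 = 252 * 9.81 * ln(3.9) = 3364.5 m/s
dV2 = 367 * 9.81 * ln(3.2) = 4187.7 m/s
Total dV = 3364.5 + 4187.7 = 7552.2 m/s ~ 7552 m/s

7552 m/s


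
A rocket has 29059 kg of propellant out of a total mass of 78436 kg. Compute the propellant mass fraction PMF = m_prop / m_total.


PMF = 29059 / 78436 = 0.37

0.37


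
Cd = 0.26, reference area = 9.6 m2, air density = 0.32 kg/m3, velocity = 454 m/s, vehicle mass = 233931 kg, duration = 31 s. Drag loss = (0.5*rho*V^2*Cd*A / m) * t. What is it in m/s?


D = 0.5 * 0.32 * 454^2 * 0.26 * 9.6 = 82314.49 N
a = 82314.49 / 233931 = 0.3519 m/s2
dV = 0.3519 * 31 = 10.9 m/s

10.9 m/s


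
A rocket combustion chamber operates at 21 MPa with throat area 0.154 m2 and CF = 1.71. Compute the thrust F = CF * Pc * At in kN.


F = 1.71 * 21e6 * 0.154 = 5.5301e+06 N = 5530.1 kN

5530.1 kN


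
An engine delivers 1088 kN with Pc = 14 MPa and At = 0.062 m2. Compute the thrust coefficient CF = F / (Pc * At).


CF = 1088000 / (14e6 * 0.062) = 1.25

1.25


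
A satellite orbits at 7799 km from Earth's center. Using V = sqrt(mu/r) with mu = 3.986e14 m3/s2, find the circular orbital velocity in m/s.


V = sqrt(3.986e14 / 7799000) = 7149 m/s

7149 m/s


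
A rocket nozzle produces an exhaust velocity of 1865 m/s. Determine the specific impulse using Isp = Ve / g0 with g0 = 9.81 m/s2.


Isp = Ve / g0 = 1865 / 9.81 = 190.1 s

190.1 s


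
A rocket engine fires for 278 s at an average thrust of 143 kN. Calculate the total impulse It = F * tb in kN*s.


It = 143 * 278 = 39754 kN*s

39754 kN*s


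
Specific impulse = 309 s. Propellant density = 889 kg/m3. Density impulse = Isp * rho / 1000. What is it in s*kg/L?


rho*Isp = 309 * 889 / 1000 = 275 s*kg/L

275 s*kg/L


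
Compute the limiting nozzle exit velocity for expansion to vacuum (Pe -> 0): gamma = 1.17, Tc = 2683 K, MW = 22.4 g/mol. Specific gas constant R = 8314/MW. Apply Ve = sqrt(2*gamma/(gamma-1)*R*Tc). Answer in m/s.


R = 8314 / 22.4 = 371.16 J/(kg.K)
Ve = sqrt(2 * 1.17 / (1.17 - 1) * 371.16 * 2683) = 3702 m/s

3702 m/s


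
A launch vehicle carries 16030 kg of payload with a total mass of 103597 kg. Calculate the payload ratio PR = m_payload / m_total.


PR = 16030 / 103597 = 0.1547

0.1547


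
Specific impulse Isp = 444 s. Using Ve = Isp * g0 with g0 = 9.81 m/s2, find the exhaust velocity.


Ve = Isp * g0 = 444 * 9.81 = 4355.6 m/s

4355.6 m/s


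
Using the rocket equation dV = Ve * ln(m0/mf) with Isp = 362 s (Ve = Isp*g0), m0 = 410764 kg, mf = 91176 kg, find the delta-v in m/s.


Ve = 362 * 9.81 = 3551.22 m/s
dV = 3551.22 * ln(410764/91176) = 5345 m/s

5345 m/s


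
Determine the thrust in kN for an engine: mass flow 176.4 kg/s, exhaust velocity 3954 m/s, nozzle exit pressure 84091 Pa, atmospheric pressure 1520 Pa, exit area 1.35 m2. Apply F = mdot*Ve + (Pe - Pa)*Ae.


F = 176.4 * 3954 + (84091 - 1520) * 1.35 = 808956.0 N = 809.0 kN

809.0 kN


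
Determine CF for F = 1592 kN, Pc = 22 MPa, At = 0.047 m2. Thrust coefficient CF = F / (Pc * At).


CF = 1592000 / (22e6 * 0.047) = 1.54

1.54


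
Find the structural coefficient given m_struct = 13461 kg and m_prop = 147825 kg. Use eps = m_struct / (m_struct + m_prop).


eps = 13461 / (13461 + 147825) = 0.0835

0.0835


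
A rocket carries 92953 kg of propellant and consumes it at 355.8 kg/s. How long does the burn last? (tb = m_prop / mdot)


tb = 92953 / 355.8 = 261.3 s

261.3 s


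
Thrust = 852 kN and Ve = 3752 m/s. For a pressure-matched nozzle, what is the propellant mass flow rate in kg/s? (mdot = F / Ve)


mdot = F / Ve = 852000 / 3752 = 227.1 kg/s

227.1 kg/s


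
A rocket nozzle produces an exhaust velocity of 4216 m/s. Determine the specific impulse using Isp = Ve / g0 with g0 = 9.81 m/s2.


Isp = Ve / g0 = 4216 / 9.81 = 429.8 s

429.8 s


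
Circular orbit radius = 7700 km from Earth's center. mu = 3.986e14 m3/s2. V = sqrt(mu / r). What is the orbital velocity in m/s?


V = sqrt(3.986e14 / 7700000) = 7195 m/s

7195 m/s


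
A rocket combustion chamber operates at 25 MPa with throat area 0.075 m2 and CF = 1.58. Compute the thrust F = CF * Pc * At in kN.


F = 1.58 * 25e6 * 0.075 = 2.9625e+06 N = 2962.5 kN

2962.5 kN


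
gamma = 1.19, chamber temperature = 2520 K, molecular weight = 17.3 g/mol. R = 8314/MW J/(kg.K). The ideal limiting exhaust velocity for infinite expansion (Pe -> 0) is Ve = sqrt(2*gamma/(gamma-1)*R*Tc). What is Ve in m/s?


R = 8314 / 17.3 = 480.58 J/(kg.K)
Ve = sqrt(2 * 1.19 / (1.19 - 1) * 480.58 * 2520) = 3895 m/s

3895 m/s


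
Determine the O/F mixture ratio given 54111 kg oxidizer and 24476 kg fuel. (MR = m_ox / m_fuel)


MR = 54111 / 24476 = 2.21

2.21


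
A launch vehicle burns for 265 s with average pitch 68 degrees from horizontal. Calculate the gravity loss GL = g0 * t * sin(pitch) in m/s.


GL = 9.81 * 265 * sin(68 deg) = 2410 m/s

2410 m/s


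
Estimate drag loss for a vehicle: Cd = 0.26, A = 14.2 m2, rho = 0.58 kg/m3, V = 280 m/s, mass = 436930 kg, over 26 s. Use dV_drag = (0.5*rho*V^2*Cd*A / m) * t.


D = 0.5 * 0.58 * 280^2 * 0.26 * 14.2 = 83941.31 N
a = 83941.31 / 436930 = 0.1921 m/s2
dV = 0.1921 * 26 = 5.0 m/s

5.0 m/s


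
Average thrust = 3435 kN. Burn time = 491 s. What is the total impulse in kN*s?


It = 3435 * 491 = 1686585 kN*s

1686585 kN*s


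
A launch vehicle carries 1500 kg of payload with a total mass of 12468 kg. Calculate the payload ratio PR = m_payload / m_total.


PR = 1500 / 12468 = 0.1203

0.1203


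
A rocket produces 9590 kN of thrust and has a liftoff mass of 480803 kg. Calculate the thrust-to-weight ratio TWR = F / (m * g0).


TWR = 9590000 / (480803 * 9.81) = 2.03

2.03


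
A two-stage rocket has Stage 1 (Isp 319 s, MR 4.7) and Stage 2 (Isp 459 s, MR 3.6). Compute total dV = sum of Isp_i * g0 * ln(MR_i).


dV1 = 319 * 9.81 * ln(4.7) = 4842.9 m/s
dV2 = 459 * 9.81 * ln(3.6) = 5767.8 m/s
Total dV = 4842.9 + 5767.8 = 10610.7 m/s ~ 10611 m/s

10611 m/s


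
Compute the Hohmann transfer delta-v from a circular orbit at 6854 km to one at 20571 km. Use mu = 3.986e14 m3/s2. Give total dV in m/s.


V1 = sqrt(mu/r1) = 7626.0 m/s
dV1 = V1*(sqrt(2*r2/(r1+r2)) - 1) = 1714.41 m/s
V2 = sqrt(mu/r2) = 4401.91 m/s
dV2 = V2*(1 - sqrt(2*r1/(r1+r2))) = 1289.8 m/s
Total dV = 3004 m/s

3004 m/s


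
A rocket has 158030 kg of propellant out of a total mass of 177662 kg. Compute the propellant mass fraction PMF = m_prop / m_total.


PMF = 158030 / 177662 = 0.889

0.889


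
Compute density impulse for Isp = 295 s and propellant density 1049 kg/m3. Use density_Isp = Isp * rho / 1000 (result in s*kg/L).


rho*Isp = 295 * 1049 / 1000 = 309 s*kg/L

309 s*kg/L


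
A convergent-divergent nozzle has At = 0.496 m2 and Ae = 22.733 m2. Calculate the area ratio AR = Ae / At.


AR = 22.733 / 0.496 = 45.8

45.8


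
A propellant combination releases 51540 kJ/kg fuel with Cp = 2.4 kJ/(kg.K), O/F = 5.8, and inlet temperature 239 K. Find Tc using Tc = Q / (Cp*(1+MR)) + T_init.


Tc = 51540 / (2.4 * (1 + 5.8)) + 239 = 3397 K

3397 K


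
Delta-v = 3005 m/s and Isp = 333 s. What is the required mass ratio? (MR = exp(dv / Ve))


Ve = 333 * 9.81 = 3266.73 m/s
MR = exp(3005 / 3266.73) = 2.509

2.509


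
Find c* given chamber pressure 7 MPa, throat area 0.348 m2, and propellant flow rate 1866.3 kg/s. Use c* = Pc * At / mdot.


c* = 7e6 * 0.348 / 1866.3 = 1305 m/s

1305 m/s


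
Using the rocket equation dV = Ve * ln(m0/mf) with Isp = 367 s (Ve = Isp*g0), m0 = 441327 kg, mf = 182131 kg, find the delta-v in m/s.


Ve = 367 * 9.81 = 3600.27 m/s
dV = 3600.27 * ln(441327/182131) = 3186 m/s

3186 m/s


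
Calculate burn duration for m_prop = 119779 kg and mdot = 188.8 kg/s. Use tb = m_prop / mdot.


tb = 119779 / 188.8 = 634.4 s

634.4 s


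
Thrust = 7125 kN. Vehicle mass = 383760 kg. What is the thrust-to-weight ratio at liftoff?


TWR = 7125000 / (383760 * 9.81) = 1.89

1.89


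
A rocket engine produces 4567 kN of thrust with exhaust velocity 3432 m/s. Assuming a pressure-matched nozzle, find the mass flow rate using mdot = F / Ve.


mdot = F / Ve = 4567000 / 3432 = 1330.7 kg/s

1330.7 kg/s


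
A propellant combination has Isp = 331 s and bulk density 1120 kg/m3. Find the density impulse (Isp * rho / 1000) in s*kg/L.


rho*Isp = 331 * 1120 / 1000 = 371 s*kg/L

371 s*kg/L


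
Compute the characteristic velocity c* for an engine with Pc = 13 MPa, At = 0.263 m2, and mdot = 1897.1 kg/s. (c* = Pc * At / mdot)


c* = 13e6 * 0.263 / 1897.1 = 1802 m/s

1802 m/s


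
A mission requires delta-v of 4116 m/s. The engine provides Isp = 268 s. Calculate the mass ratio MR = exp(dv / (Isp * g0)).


Ve = 268 * 9.81 = 2629.08 m/s
MR = exp(4116 / 2629.08) = 4.785

4.785


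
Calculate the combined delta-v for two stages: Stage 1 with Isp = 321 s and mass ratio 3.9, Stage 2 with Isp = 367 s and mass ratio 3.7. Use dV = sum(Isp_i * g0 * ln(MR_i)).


dV1 = 321 * 9.81 * ln(3.9) = 4285.7 m/s
dV2 = 367 * 9.81 * ln(3.7) = 4710.4 m/s
Total dV = 4285.7 + 4710.4 = 8996.1 m/s ~ 8996 m/s

8996 m/s


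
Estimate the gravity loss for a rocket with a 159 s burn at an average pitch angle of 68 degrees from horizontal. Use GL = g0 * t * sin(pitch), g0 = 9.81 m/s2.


GL = 9.81 * 159 * sin(68 deg) = 1446 m/s

1446 m/s


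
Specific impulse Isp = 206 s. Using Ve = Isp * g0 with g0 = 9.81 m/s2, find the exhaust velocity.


Ve = Isp * g0 = 206 * 9.81 = 2020.9 m/s

2020.9 m/s


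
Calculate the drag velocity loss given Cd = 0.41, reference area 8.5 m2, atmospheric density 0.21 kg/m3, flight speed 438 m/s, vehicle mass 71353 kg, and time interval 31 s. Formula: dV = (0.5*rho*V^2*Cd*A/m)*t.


D = 0.5 * 0.21 * 438^2 * 0.41 * 8.5 = 70200.52 N
a = 70200.52 / 71353 = 0.9838 m/s2
dV = 0.9838 * 31 = 30.5 m/s

30.5 m/s


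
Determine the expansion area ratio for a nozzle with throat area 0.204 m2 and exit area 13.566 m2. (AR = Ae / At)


AR = 13.566 / 0.204 = 66.5

66.5


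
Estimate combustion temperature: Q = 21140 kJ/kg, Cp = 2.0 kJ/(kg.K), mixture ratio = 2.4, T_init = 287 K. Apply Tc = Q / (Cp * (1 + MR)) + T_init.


Tc = 21140 / (2.0 * (1 + 2.4)) + 287 = 3396 K

3396 K


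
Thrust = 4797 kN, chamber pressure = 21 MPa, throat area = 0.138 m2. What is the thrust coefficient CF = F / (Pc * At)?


CF = 4797000 / (21e6 * 0.138) = 1.66

1.66


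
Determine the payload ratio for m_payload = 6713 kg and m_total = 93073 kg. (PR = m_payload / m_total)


PR = 6713 / 93073 = 0.0721

0.0721


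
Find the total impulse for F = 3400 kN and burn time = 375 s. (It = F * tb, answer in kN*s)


It = 3400 * 375 = 1275000 kN*s

1275000 kN*s


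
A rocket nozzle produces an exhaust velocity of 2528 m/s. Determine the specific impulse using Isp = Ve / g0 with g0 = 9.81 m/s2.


Isp = Ve / g0 = 2528 / 9.81 = 257.7 s

257.7 s


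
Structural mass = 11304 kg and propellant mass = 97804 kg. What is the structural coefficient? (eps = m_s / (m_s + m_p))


eps = 11304 / (11304 + 97804) = 0.1036

0.1036


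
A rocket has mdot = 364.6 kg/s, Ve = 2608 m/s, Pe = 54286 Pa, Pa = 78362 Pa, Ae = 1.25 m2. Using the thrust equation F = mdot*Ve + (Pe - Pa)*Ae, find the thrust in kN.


F = 364.6 * 2608 + (54286 - 78362) * 1.25 = 920782.0 N = 920.8 kN

920.8 kN


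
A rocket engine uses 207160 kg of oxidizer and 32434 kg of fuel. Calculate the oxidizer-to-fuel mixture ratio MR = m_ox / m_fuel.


MR = 207160 / 32434 = 6.39

6.39


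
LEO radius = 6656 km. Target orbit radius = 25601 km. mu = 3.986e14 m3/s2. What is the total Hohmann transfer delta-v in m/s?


V1 = sqrt(mu/r1) = 7738.59 m/s
dV1 = V1*(sqrt(2*r2/(r1+r2)) - 1) = 2011.16 m/s
V2 = sqrt(mu/r2) = 3945.85 m/s
dV2 = V2*(1 - sqrt(2*r1/(r1+r2))) = 1411.01 m/s
Total dV = 3422 m/s

3422 m/s


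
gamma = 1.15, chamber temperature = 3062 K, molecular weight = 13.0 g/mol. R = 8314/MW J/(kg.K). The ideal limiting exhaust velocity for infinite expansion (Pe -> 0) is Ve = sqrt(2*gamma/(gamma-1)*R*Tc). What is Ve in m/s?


R = 8314 / 13.0 = 639.54 J/(kg.K)
Ve = sqrt(2 * 1.15 / (1.15 - 1) * 639.54 * 3062) = 5480 m/s

5480 m/s


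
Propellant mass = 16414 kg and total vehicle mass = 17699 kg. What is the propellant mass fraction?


PMF = 16414 / 17699 = 0.927

0.927


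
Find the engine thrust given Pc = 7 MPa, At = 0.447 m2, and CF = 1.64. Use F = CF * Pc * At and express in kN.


F = 1.64 * 7e6 * 0.447 = 5.1316e+06 N = 5131.6 kN

5131.6 kN


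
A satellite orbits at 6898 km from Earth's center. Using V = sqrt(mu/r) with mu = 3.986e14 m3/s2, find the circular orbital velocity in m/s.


V = sqrt(3.986e14 / 6898000) = 7602 m/s

7602 m/s


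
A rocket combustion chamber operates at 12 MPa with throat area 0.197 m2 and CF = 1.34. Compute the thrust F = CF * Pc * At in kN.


F = 1.34 * 12e6 * 0.197 = 3.1678e+06 N = 3167.8 kN

3167.8 kN


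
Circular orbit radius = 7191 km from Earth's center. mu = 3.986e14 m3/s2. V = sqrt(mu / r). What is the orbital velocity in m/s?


V = sqrt(3.986e14 / 7191000) = 7445 m/s

7445 m/s


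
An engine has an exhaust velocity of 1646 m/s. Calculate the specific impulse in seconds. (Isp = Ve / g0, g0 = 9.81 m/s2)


Isp = Ve / g0 = 1646 / 9.81 = 167.8 s

167.8 s


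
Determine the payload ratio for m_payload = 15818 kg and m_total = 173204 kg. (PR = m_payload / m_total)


PR = 15818 / 173204 = 0.0913

0.0913


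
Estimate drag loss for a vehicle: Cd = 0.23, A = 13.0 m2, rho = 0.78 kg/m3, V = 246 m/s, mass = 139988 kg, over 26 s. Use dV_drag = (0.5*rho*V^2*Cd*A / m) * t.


D = 0.5 * 0.78 * 246^2 * 0.23 * 13.0 = 70567.71 N
a = 70567.71 / 139988 = 0.5041 m/s2
dV = 0.5041 * 26 = 13.1 m/s

13.1 m/s


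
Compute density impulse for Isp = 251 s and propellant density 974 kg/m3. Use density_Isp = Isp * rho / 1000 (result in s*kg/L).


rho*Isp = 251 * 974 / 1000 = 244 s*kg/L

244 s*kg/L


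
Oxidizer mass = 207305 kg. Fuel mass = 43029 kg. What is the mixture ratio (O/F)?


MR = 207305 / 43029 = 4.82

4.82


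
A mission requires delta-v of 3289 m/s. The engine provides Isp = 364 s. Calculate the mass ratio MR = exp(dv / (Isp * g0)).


Ve = 364 * 9.81 = 3570.84 m/s
MR = exp(3289 / 3570.84) = 2.512

2.512


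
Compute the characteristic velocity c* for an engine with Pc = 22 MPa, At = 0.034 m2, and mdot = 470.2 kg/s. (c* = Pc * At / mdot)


c* = 22e6 * 0.034 / 470.2 = 1591 m/s

1591 m/s


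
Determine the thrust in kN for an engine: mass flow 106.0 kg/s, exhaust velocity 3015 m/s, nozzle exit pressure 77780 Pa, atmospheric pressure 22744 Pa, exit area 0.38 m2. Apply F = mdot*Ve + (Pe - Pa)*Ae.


F = 106.0 * 3015 + (77780 - 22744) * 0.38 = 340504.0 N = 340.5 kN

340.5 kN


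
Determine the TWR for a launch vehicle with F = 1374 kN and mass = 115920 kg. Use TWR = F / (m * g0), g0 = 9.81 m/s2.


TWR = 1374000 / (115920 * 9.81) = 1.21

1.21


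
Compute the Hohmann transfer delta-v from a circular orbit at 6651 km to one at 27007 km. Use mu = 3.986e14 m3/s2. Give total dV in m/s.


V1 = sqrt(mu/r1) = 7741.5 m/s
dV1 = V1*(sqrt(2*r2/(r1+r2)) - 1) = 2065.45 m/s
V2 = sqrt(mu/r2) = 3841.76 m/s
dV2 = V2*(1 - sqrt(2*r1/(r1+r2))) = 1426.61 m/s
Total dV = 3492 m/s

3492 m/s


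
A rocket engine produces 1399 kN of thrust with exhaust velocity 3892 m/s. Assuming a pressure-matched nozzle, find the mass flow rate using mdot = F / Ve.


mdot = F / Ve = 1399000 / 3892 = 359.5 kg/s

359.5 kg/s


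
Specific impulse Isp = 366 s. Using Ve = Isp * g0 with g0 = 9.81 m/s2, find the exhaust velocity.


Ve = Isp * g0 = 366 * 9.81 = 3590.5 m/s

3590.5 m/s


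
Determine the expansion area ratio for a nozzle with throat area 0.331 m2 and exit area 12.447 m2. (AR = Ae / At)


AR = 12.447 / 0.331 = 37.6

37.6


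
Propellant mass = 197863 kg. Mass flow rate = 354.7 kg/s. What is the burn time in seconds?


tb = 197863 / 354.7 = 557.8 s

557.8 s


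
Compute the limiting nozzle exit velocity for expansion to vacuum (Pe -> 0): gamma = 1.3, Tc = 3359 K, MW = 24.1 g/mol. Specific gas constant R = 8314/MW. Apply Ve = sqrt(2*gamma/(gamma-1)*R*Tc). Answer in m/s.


R = 8314 / 24.1 = 344.98 J/(kg.K)
Ve = sqrt(2 * 1.3 / (1.3 - 1) * 344.98 * 3359) = 3169 m/s

3169 m/s


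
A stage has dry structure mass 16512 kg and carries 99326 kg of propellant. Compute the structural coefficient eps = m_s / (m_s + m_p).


eps = 16512 / (16512 + 99326) = 0.1425

0.1425


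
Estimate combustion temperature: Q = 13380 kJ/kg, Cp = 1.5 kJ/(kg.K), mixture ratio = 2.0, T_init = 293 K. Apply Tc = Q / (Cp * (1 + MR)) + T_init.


Tc = 13380 / (1.5 * (1 + 2.0)) + 293 = 3266 K

3266 K


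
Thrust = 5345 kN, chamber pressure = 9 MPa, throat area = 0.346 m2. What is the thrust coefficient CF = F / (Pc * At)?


CF = 5345000 / (9e6 * 0.346) = 1.72

1.72


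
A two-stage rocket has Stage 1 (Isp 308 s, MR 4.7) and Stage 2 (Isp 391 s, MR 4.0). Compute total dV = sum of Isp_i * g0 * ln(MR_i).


dV1 = 308 * 9.81 * ln(4.7) = 4675.9 m/s
dV2 = 391 * 9.81 * ln(4.0) = 5317.4 m/s
Total dV = 4675.9 + 5317.4 = 9993.3 m/s ~ 9993 m/s

9993 m/s


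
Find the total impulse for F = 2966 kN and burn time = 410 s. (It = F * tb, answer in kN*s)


It = 2966 * 410 = 1216060 kN*s

1216060 kN*s


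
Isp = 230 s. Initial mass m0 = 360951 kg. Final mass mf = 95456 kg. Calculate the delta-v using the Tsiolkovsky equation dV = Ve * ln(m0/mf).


Ve = 230 * 9.81 = 2256.3 m/s
dV = 2256.3 * ln(360951/95456) = 3001 m/s

3001 m/s


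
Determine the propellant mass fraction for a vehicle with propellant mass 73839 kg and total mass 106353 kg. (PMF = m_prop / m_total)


PMF = 73839 / 106353 = 0.694

0.694


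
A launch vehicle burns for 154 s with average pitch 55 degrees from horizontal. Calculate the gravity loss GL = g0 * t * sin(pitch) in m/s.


GL = 9.81 * 154 * sin(55 deg) = 1238 m/s

1238 m/s


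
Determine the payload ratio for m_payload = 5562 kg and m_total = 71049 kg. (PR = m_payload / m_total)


PR = 5562 / 71049 = 0.0783

0.0783


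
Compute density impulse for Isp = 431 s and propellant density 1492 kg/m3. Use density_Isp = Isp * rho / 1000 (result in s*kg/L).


rho*Isp = 431 * 1492 / 1000 = 643 s*kg/L

643 s*kg/L


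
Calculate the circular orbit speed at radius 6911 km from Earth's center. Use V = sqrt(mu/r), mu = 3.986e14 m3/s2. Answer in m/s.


V = sqrt(3.986e14 / 6911000) = 7594 m/s

7594 m/s


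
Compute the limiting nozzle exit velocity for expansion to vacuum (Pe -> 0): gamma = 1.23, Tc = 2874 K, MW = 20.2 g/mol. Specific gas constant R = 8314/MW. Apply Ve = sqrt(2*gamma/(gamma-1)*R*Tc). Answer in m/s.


R = 8314 / 20.2 = 411.58 J/(kg.K)
Ve = sqrt(2 * 1.23 / (1.23 - 1) * 411.58 * 2874) = 3557 m/s

3557 m/s


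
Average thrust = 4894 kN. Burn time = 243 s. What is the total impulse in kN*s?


It = 4894 * 243 = 1189242 kN*s

1189242 kN*s


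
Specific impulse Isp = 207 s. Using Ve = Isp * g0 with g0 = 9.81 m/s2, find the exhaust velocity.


Ve = Isp * g0 = 207 * 9.81 = 2030.7 m/s

2030.7 m/s


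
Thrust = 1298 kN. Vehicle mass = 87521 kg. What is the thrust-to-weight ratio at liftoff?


TWR = 1298000 / (87521 * 9.81) = 1.51

1.51


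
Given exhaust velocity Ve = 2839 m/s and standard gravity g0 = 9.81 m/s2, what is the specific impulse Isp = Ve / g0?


Isp = Ve / g0 = 2839 / 9.81 = 289.4 s

289.4 s


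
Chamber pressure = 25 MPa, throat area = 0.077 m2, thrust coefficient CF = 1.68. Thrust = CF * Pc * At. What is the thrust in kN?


F = 1.68 * 25e6 * 0.077 = 3.2340e+06 N = 3234.0 kN

3234.0 kN


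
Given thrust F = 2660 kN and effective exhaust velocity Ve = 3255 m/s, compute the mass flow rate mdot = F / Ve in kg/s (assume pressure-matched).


mdot = F / Ve = 2660000 / 3255 = 817.2 kg/s

817.2 kg/s


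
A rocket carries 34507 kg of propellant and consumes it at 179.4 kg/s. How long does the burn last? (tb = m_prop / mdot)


tb = 34507 / 179.4 = 192.3 s

192.3 s


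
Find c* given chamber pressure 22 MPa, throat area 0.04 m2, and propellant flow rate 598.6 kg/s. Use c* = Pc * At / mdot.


c* = 22e6 * 0.04 / 598.6 = 1470 m/s

1470 m/s


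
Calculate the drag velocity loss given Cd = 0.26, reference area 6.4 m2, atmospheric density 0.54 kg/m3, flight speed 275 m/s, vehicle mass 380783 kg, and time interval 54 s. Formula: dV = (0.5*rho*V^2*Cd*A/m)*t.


D = 0.5 * 0.54 * 275^2 * 0.26 * 6.4 = 33976.8 N
a = 33976.8 / 380783 = 0.0892 m/s2
dV = 0.0892 * 54 = 4.8 m/s

4.8 m/s


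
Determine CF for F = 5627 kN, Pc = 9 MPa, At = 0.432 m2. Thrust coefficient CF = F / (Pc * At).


CF = 5627000 / (9e6 * 0.432) = 1.45

1.45


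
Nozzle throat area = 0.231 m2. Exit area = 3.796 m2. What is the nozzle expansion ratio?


AR = 3.796 / 0.231 = 16.4

16.4


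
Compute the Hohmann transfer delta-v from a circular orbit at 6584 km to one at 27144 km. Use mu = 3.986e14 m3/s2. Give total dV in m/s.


V1 = sqrt(mu/r1) = 7780.79 m/s
dV1 = V1*(sqrt(2*r2/(r1+r2)) - 1) = 2090.65 m/s
V2 = sqrt(mu/r2) = 3832.05 m/s
dV2 = V2*(1 - sqrt(2*r1/(r1+r2))) = 1437.66 m/s
Total dV = 3528 m/s

3528 m/s


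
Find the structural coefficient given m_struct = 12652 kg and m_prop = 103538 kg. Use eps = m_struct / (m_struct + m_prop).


eps = 12652 / (12652 + 103538) = 0.1089

0.1089


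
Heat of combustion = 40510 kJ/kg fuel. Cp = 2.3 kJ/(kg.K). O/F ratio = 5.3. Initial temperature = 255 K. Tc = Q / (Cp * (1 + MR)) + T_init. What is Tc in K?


Tc = 40510 / (2.3 * (1 + 5.3)) + 255 = 3051 K

3051 K


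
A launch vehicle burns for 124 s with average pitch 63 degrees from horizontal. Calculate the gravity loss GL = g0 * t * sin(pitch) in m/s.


GL = 9.81 * 124 * sin(63 deg) = 1084 m/s

1084 m/s


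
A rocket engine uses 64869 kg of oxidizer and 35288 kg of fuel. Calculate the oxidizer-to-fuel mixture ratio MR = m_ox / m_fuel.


MR = 64869 / 35288 = 1.84

1.84


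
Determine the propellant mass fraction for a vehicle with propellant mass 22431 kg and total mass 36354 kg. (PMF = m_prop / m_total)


PMF = 22431 / 36354 = 0.617

0.617


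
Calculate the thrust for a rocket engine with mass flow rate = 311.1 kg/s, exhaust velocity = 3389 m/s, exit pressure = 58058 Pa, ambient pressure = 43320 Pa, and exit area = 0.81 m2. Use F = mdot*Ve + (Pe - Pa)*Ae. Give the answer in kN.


F = 311.1 * 3389 + (58058 - 43320) * 0.81 = 1.0663e+06 N = 1066.3 kN

1066.3 kN


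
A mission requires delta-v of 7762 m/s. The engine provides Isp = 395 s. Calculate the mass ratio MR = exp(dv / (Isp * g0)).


Ve = 395 * 9.81 = 3874.95 m/s
MR = exp(7762 / 3874.95) = 7.412

7.412


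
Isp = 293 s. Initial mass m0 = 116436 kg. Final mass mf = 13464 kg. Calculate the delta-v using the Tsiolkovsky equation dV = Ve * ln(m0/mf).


Ve = 293 * 9.81 = 2874.33 m/s
dV = 2874.33 * ln(116436/13464) = 6201 m/s

6201 m/s


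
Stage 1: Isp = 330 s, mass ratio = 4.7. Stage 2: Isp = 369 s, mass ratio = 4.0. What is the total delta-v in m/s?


dV1 = 330 * 9.81 * ln(4.7) = 5009.9 m/s
dV2 = 369 * 9.81 * ln(4.0) = 5018.2 m/s
Total dV = 5009.9 + 5018.2 = 10028.1 m/s ~ 10028 m/s

10028 m/s


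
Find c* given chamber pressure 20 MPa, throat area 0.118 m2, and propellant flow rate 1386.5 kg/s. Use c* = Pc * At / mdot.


c* = 20e6 * 0.118 / 1386.5 = 1702 m/s

1702 m/s


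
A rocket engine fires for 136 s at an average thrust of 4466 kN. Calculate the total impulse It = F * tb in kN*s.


It = 4466 * 136 = 607376 kN*s

607376 kN*s


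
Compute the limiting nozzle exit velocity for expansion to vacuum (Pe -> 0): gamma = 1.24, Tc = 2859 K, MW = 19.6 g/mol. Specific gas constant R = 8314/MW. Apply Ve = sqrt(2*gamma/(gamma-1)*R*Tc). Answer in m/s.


R = 8314 / 19.6 = 424.18 J/(kg.K)
Ve = sqrt(2 * 1.24 / (1.24 - 1) * 424.18 * 2859) = 3540 m/s

3540 m/s


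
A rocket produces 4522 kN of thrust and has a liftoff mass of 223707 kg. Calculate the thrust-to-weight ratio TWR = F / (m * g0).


TWR = 4522000 / (223707 * 9.81) = 2.06

2.06


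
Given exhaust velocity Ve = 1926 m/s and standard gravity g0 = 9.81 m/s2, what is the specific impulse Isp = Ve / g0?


Isp = Ve / g0 = 1926 / 9.81 = 196.3 s

196.3 s


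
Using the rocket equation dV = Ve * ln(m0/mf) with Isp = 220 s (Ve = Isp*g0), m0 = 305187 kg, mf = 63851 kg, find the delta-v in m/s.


Ve = 220 * 9.81 = 2158.2 m/s
dV = 2158.2 * ln(305187/63851) = 3376 m/s

3376 m/s


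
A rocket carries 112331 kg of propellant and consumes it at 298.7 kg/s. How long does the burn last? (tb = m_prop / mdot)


tb = 112331 / 298.7 = 376.1 s

376.1 s


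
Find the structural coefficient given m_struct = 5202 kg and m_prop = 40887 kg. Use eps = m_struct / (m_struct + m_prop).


eps = 5202 / (5202 + 40887) = 0.1129

0.1129


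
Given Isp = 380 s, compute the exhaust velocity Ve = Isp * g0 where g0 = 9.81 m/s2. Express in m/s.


Ve = Isp * g0 = 380 * 9.81 = 3727.8 m/s

3727.8 m/s


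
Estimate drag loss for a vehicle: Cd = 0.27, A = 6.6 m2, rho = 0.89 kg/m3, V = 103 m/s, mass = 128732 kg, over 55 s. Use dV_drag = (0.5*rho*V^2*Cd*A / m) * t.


D = 0.5 * 0.89 * 103^2 * 0.27 * 6.6 = 8412.83 N
a = 8412.83 / 128732 = 0.0654 m/s2
dV = 0.0654 * 55 = 3.6 m/s

3.6 m/s


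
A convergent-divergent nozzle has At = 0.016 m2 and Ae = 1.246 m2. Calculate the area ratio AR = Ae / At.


AR = 1.246 / 0.016 = 77.9

77.9


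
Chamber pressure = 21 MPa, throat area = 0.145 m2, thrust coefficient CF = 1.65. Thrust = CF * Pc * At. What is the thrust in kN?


F = 1.65 * 21e6 * 0.145 = 5.0242e+06 N = 5024.2 kN

5024.2 kN


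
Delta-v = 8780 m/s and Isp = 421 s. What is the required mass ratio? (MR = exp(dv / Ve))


Ve = 421 * 9.81 = 4130.01 m/s
MR = exp(8780 / 4130.01) = 8.38

8.38


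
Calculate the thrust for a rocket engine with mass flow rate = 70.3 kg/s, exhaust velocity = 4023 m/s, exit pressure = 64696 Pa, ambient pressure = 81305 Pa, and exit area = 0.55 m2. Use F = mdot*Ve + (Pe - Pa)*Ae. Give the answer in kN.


F = 70.3 * 4023 + (64696 - 81305) * 0.55 = 273682.0 N = 273.7 kN

273.7 kN


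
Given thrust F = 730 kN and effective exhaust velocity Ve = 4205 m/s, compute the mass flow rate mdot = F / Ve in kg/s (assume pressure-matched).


mdot = F / Ve = 730000 / 4205 = 173.6 kg/s

173.6 kg/s


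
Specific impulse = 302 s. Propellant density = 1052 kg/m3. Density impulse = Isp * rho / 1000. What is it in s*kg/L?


rho*Isp = 302 * 1052 / 1000 = 318 s*kg/L

318 s*kg/L


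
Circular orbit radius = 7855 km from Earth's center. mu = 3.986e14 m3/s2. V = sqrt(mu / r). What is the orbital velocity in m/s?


V = sqrt(3.986e14 / 7855000) = 7124 m/s

7124 m/s


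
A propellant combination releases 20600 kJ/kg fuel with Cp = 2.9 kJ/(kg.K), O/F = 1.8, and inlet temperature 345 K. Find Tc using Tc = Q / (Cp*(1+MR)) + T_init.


Tc = 20600 / (2.9 * (1 + 1.8)) + 345 = 2882 K

2882 K


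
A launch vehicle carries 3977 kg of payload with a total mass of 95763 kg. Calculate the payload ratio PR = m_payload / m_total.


PR = 3977 / 95763 = 0.0415

0.0415


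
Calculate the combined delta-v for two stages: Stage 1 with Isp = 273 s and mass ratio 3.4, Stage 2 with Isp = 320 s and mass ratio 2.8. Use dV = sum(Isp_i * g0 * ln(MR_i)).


dV1 = 273 * 9.81 * ln(3.4) = 3277.4 m/s
dV2 = 320 * 9.81 * ln(2.8) = 3232.2 m/s
Total dV = 3277.4 + 3232.2 = 6509.6 m/s ~ 6510 m/s

6510 m/s


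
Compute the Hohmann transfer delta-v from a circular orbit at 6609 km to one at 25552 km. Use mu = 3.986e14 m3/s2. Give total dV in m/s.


V1 = sqrt(mu/r1) = 7766.06 m/s
dV1 = V1*(sqrt(2*r2/(r1+r2)) - 1) = 2023.51 m/s
V2 = sqrt(mu/r2) = 3949.63 m/s
dV2 = V2*(1 - sqrt(2*r1/(r1+r2))) = 1417.57 m/s
Total dV = 3441 m/s

3441 m/s


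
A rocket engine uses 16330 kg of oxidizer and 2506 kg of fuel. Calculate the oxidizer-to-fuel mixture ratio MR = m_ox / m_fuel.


MR = 16330 / 2506 = 6.52

6.52


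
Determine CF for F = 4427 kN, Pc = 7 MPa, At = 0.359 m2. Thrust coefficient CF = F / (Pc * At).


CF = 4427000 / (7e6 * 0.359) = 1.76

1.76


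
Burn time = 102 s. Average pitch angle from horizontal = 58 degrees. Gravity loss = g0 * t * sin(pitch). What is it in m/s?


GL = 9.81 * 102 * sin(58 deg) = 849 m/s

849 m/s


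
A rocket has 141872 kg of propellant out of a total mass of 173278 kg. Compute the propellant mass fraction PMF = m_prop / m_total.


PMF = 141872 / 173278 = 0.819

0.819


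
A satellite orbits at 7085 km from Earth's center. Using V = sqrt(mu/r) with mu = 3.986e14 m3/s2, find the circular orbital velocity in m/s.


V = sqrt(3.986e14 / 7085000) = 7501 m/s

7501 m/s


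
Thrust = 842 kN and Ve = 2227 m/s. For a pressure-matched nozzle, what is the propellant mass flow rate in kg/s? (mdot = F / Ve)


mdot = F / Ve = 842000 / 2227 = 378.1 kg/s

378.1 kg/s


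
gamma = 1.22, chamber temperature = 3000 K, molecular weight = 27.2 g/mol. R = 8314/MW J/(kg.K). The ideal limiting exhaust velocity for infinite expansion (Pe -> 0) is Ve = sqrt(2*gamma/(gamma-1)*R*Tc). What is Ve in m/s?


R = 8314 / 27.2 = 305.66 J/(kg.K)
Ve = sqrt(2 * 1.22 / (1.22 - 1) * 305.66 * 3000) = 3189 m/s

3189 m/s


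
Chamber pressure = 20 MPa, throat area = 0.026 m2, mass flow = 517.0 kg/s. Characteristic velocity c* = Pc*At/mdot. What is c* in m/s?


c* = 20e6 * 0.026 / 517.0 = 1006 m/s

1006 m/s


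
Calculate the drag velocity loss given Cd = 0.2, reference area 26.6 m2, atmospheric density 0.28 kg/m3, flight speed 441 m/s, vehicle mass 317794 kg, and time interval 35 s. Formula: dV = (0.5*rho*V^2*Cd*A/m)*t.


D = 0.5 * 0.28 * 441^2 * 0.2 * 26.6 = 144849.45 N
a = 144849.45 / 317794 = 0.4558 m/s2
dV = 0.4558 * 35 = 16.0 m/s

16.0 m/s


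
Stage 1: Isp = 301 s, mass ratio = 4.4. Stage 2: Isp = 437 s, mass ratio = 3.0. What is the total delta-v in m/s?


dV1 = 301 * 9.81 * ln(4.4) = 4374.9 m/s
dV2 = 437 * 9.81 * ln(3.0) = 4709.7 m/s
Total dV = 4374.9 + 4709.7 = 9084.6 m/s ~ 9085 m/s

9085 m/s


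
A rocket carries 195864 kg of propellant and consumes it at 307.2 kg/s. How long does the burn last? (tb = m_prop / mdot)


tb = 195864 / 307.2 = 637.6 s

637.6 s


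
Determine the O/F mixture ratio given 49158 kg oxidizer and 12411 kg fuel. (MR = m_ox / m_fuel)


MR = 49158 / 12411 = 3.96

3.96


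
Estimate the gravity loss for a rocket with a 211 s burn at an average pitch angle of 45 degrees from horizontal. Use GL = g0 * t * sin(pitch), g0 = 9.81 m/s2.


GL = 9.81 * 211 * sin(45 deg) = 1464 m/s

1464 m/s


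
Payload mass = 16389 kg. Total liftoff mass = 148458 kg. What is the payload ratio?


PR = 16389 / 148458 = 0.1104

0.1104


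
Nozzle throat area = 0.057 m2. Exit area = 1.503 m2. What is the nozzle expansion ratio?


AR = 1.503 / 0.057 = 26.4

26.4


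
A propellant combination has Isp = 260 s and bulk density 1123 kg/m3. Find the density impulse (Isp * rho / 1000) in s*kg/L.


rho*Isp = 260 * 1123 / 1000 = 292 s*kg/L

292 s*kg/L


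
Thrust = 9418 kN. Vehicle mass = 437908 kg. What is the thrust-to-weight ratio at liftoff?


TWR = 9418000 / (437908 * 9.81) = 2.19

2.19


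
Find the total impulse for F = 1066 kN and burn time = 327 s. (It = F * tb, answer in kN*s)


It = 1066 * 327 = 348582 kN*s

348582 kN*s


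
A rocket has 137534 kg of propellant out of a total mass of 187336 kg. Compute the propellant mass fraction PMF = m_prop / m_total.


PMF = 137534 / 187336 = 0.734

0.734


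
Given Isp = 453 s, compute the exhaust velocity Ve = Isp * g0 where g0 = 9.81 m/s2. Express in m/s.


Ve = Isp * g0 = 453 * 9.81 = 4443.9 m/s

4443.9 m/s


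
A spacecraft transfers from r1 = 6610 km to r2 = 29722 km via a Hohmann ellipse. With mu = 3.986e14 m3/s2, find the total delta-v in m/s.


V1 = sqrt(mu/r1) = 7765.47 m/s
dV1 = V1*(sqrt(2*r2/(r1+r2)) - 1) = 2167.45 m/s
V2 = sqrt(mu/r2) = 3662.1 m/s
dV2 = V2*(1 - sqrt(2*r1/(r1+r2))) = 1453.07 m/s
Total dV = 3621 m/s

3621 m/s


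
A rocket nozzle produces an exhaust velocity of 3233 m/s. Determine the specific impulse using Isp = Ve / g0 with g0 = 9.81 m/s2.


Isp = Ve / g0 = 3233 / 9.81 = 329.6 s

329.6 s


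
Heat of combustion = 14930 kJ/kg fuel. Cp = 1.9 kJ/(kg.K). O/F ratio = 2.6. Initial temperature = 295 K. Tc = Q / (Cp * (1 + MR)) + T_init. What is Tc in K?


Tc = 14930 / (1.9 * (1 + 2.6)) + 295 = 2478 K

2478 K


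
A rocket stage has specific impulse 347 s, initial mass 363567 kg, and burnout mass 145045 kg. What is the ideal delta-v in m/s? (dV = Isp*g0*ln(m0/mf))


Ve = 347 * 9.81 = 3404.07 m/s
dV = 3404.07 * ln(363567/145045) = 3128 m/s

3128 m/s


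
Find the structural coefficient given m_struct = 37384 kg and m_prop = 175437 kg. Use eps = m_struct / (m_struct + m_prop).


eps = 37384 / (37384 + 175437) = 0.1757

0.1757


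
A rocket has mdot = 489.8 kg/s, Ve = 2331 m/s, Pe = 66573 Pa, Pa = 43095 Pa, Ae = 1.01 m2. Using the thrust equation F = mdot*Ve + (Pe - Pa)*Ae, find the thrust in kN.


F = 489.8 * 2331 + (66573 - 43095) * 1.01 = 1.1654e+06 N = 1165.4 kN

1165.4 kN


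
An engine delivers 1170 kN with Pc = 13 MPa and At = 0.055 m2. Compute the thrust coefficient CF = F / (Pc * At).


CF = 1170000 / (13e6 * 0.055) = 1.64

1.64


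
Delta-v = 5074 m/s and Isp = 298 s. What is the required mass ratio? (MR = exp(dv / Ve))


Ve = 298 * 9.81 = 2923.38 m/s
MR = exp(5074 / 2923.38) = 5.673

5.673


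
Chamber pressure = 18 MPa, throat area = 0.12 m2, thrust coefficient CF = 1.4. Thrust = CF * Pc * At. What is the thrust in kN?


F = 1.4 * 18e6 * 0.12 = 3.0240e+06 N = 3024.0 kN

3024.0 kN


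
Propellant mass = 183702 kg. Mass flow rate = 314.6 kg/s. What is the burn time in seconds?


tb = 183702 / 314.6 = 583.9 s

583.9 s


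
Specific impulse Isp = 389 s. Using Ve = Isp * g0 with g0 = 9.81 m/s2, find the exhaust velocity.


Ve = Isp * g0 = 389 * 9.81 = 3816.1 m/s

3816.1 m/s


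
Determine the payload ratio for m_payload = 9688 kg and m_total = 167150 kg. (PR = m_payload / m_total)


PR = 9688 / 167150 = 0.058

0.058


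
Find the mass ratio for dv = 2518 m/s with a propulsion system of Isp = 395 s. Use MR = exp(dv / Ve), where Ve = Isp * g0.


Ve = 395 * 9.81 = 3874.95 m/s
MR = exp(2518 / 3874.95) = 1.915

1.915


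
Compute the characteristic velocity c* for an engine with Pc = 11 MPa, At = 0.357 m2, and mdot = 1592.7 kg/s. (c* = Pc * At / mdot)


c* = 11e6 * 0.357 / 1592.7 = 2466 m/s

2466 m/s


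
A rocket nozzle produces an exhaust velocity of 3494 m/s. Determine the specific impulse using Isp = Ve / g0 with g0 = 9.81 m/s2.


Isp = Ve / g0 = 3494 / 9.81 = 356.2 s

356.2 s


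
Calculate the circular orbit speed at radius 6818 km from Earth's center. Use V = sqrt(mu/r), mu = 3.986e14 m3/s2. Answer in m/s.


V = sqrt(3.986e14 / 6818000) = 7646 m/s

7646 m/s


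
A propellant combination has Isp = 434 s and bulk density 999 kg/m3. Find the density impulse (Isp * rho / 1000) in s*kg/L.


rho*Isp = 434 * 999 / 1000 = 434 s*kg/L

434 s*kg/L


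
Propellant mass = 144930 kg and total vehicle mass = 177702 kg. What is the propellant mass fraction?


PMF = 144930 / 177702 = 0.816

0.816
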